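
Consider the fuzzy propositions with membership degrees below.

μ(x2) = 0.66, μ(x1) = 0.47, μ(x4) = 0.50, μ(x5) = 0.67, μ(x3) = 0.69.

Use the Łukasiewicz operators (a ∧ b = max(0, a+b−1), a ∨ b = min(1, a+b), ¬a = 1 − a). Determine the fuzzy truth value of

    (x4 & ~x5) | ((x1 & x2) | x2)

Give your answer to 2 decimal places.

0.79

~x5 = 1 − 0.67 = 0.33
x4 & ~x5 = max(0, a+b−1) on (0.50, 0.33) = 0.00
x1 & x2 = max(0, a+b−1) on (0.47, 0.66) = 0.13
(x1 & x2) | x2 = min(1, a+b) on (0.13, 0.66) = 0.79
(x4 & ~x5) | ((x1 & x2) | x2) = min(1, a+b) on (0.00, 0.79) = 0.79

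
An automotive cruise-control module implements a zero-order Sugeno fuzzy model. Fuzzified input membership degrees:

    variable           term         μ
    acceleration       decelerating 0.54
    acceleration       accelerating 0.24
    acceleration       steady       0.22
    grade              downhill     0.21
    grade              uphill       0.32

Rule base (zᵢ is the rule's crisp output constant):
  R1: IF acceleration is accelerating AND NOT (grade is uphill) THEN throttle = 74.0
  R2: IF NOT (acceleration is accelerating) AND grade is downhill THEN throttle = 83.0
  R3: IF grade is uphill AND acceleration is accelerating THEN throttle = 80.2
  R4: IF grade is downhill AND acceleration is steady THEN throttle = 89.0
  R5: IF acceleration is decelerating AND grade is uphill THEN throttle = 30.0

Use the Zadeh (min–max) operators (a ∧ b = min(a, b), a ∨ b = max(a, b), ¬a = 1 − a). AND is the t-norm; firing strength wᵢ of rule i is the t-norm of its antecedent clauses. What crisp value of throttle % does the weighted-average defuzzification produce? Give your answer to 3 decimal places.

R1 (z=74.0): accelerating=0.24, ¬uphill=1−0.32=0.68; AND[min(a, b)] → w = 0.24
R2 (z=83.0): ¬accelerating=1−0.24=0.76, downhill=0.21; AND[min(a, b)] → w = 0.21
R3 (z=80.2): uphill=0.32, accelerating=0.24; AND[min(a, b)] → w = 0.24
R4 (z=89.0): downhill=0.21, steady=0.22; AND[min(a, b)] → w = 0.21
R5 (z=30.0): decelerating=0.54, uphill=0.32; AND[min(a, b)] → w = 0.32
Weighted average = (0.24·74.0 + 0.21·83.0 + 0.24·80.2 + 0.21·89.0 + 0.32·30.0) / (0.24 + 0.21 + 0.24 + 0.21 + 0.32)
  = 82.7280 / 1.2200 = 67.810

67.810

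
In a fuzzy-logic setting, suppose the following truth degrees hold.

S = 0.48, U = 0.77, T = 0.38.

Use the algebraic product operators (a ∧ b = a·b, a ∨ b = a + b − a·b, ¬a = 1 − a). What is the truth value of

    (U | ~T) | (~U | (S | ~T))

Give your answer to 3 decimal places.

0.987

~T = 1 − 0.3800 = 0.6200
U | ~T = a + b − a·b on (0.7700, 0.6200) = 0.9126
~U = 1 − 0.7700 = 0.2300
~T = 1 − 0.3800 = 0.6200
S | ~T = a + b − a·b on (0.4800, 0.6200) = 0.8024
~U | (S | ~T) = a + b − a·b on (0.2300, 0.8024) = 0.8478
(U | ~T) | (~U | (S | ~T)) = a + b − a·b on (0.9126, 0.8478) = 0.9867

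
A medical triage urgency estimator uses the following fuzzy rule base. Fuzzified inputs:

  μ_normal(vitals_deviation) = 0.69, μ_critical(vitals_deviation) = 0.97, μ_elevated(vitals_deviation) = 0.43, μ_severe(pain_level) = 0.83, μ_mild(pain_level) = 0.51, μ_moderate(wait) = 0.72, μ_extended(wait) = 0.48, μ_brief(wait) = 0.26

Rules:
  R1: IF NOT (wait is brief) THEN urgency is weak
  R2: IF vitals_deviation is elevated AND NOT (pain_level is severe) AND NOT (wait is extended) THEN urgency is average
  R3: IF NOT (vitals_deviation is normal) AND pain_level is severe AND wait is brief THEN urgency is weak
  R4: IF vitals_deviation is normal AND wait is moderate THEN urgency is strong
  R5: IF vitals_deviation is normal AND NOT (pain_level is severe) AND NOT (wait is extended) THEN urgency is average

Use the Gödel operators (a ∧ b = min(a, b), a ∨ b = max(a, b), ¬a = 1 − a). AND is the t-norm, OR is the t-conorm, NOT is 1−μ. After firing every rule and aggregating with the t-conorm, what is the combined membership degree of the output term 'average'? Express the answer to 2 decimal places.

R1: ¬brief=1−0.26=0.74 → w = 0.74
R2: elevated=0.43, ¬severe=1−0.83=0.17, ¬extended=1−0.48=0.52; AND[min(a, b)] → w = 0.17
R3: ¬normal=1−0.69=0.31, severe=0.83, brief=0.26; AND[min(a, b)] → w = 0.26
R4: normal=0.69, moderate=0.72; AND[min(a, b)] → w = 0.69
R5: normal=0.69, ¬severe=1−0.83=0.17, ¬extended=1−0.48=0.52; AND[min(a, b)] → w = 0.17
Rules with consequent 'average': {R2, R5} → strengths 0.17, 0.17
Aggregate via t-conorm [max(a, b)]: 0.17

0.17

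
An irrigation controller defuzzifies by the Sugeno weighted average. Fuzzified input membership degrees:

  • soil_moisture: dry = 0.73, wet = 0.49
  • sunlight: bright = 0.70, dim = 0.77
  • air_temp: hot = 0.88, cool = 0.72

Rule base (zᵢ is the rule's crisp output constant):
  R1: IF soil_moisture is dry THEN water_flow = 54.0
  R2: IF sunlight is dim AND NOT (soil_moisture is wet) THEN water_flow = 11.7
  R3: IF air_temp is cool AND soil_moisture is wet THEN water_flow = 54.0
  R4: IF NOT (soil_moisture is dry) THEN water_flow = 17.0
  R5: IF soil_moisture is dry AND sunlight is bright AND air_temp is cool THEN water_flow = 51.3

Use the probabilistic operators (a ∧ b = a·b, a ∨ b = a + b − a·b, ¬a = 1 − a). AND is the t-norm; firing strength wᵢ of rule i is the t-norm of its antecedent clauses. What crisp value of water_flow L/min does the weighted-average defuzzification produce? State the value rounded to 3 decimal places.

R1 (z=54.0): dry=0.73 → w = 0.7300
R2 (z=11.7): dim=0.77, ¬wet=1−0.49=0.51; AND[a·b] → w = 0.3927
R3 (z=54.0): cool=0.72, wet=0.49; AND[a·b] → w = 0.3528
R4 (z=17.0): ¬dry=1−0.73=0.27 → w = 0.2700
R5 (z=51.3): dry=0.73, bright=0.70, cool=0.72; AND[a·b] → w = 0.3679
Weighted average = (0.7300·54.0 + 0.3927·11.7 + 0.3528·54.0 + 0.2700·17.0 + 0.3679·51.3) / (0.7300 + 0.3927 + 0.3528 + 0.2700 + 0.3679)
  = 86.5301 / 2.1134 = 40.943

40.943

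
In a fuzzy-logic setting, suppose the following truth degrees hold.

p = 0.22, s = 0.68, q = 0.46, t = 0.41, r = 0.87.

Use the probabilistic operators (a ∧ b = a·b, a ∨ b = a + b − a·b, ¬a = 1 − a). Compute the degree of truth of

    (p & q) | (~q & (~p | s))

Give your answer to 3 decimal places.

0.552

p & q = a·b on (0.2200, 0.4600) = 0.1012
~q = 1 − 0.4600 = 0.5400
~p = 1 − 0.2200 = 0.7800
~p | s = a + b − a·b on (0.7800, 0.6800) = 0.9296
~q & (~p | s) = a·b on (0.5400, 0.9296) = 0.5020
(p & q) | (~q & (~p | s)) = a + b − a·b on (0.1012, 0.5020) = 0.5524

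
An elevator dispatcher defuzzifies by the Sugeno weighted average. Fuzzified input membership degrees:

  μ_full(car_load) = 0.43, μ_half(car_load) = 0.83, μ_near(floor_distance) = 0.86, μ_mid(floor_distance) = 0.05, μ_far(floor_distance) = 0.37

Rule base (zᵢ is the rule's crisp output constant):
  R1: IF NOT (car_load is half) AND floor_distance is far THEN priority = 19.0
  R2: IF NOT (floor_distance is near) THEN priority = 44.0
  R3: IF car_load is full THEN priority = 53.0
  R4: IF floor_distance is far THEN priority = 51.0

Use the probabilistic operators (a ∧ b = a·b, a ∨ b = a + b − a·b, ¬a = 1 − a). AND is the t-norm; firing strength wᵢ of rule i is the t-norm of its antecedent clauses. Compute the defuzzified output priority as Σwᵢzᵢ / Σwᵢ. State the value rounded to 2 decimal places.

48.87

R1 (z=19.0): ¬half=1−0.83=0.17, far=0.37; AND[a·b] → w = 0.0629
R2 (z=44.0): ¬near=1−0.86=0.14 → w = 0.1400
R3 (z=53.0): full=0.43 → w = 0.4300
R4 (z=51.0): far=0.37 → w = 0.3700
Weighted average = (0.0629·19.0 + 0.1400·44.0 + 0.4300·53.0 + 0.3700·51.0) / (0.0629 + 0.1400 + 0.4300 + 0.3700)
  = 49.0151 / 1.0029 = 48.87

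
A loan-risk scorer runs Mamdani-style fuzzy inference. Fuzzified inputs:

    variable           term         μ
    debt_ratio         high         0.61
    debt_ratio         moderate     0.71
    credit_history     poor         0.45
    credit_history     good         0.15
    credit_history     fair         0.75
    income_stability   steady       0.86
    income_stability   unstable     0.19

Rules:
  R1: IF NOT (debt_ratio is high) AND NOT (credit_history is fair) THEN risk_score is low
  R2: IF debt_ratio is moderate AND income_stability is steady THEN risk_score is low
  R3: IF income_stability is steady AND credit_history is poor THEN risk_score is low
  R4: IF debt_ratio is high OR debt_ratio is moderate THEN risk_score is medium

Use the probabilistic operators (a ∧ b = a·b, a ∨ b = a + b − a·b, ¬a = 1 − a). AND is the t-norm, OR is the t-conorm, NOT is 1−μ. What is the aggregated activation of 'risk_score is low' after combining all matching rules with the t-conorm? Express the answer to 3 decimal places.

0.785

R1: ¬high=1−0.61=0.39, ¬fair=1−0.75=0.25; AND[a·b] → w = 0.0975
R2: moderate=0.71, steady=0.86; AND[a·b] → w = 0.6106
R3: steady=0.86, poor=0.45; AND[a·b] → w = 0.3870
R4: high=0.61, moderate=0.71; OR[a + b − a·b] → w = 0.8869
Rules with consequent 'low': {R1, R2, R3} → strengths 0.0975, 0.6106, 0.3870
Aggregate via t-conorm [a + b − a·b]: 0.7846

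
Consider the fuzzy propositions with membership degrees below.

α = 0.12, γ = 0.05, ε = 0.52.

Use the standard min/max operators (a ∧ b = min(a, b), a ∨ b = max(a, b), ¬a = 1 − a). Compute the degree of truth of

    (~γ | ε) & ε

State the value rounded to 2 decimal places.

~γ = 1 − 0.05 = 0.95
~γ | ε = max(a, b) on (0.95, 0.52) = 0.95
(~γ | ε) & ε = min(a, b) on (0.95, 0.52) = 0.52

0.52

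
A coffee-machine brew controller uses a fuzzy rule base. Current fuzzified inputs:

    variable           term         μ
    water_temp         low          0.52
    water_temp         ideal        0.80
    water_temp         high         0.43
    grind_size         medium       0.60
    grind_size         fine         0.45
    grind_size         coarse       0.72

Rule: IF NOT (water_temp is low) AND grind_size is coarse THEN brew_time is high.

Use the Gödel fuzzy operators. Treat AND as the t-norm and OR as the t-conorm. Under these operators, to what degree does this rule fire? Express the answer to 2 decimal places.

0.48

firing strength: ¬low=1−0.52=0.48, coarse=0.72; AND[min(a, b)] → w = 0.48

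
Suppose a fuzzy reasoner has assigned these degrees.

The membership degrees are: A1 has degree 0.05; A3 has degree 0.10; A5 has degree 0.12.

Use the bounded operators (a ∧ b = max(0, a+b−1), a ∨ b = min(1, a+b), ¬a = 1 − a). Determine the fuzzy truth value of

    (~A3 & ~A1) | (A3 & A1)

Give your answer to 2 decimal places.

0.85

~A3 = 1 − 0.10 = 0.90
~A1 = 1 − 0.05 = 0.95
~A3 & ~A1 = max(0, a+b−1) on (0.90, 0.95) = 0.85
A3 & A1 = max(0, a+b−1) on (0.10, 0.05) = 0.00
(~A3 & ~A1) | (A3 & A1) = min(1, a+b) on (0.85, 0.00) = 0.85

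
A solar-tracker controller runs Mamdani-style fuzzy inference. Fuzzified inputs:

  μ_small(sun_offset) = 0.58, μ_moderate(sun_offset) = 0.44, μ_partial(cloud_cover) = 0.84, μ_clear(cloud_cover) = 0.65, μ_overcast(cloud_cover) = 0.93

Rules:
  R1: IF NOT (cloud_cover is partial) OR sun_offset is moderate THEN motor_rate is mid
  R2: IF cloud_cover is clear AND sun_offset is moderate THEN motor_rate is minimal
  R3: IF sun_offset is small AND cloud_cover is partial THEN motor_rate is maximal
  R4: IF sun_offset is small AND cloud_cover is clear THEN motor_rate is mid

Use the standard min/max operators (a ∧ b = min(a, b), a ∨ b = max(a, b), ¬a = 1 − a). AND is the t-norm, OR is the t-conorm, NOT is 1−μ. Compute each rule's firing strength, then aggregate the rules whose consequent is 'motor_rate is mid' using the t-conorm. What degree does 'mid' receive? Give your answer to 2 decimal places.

0.58

R1: ¬partial=1−0.84=0.16, moderate=0.44; OR[max(a, b)] → w = 0.44
R2: clear=0.65, moderate=0.44; AND[min(a, b)] → w = 0.44
R3: small=0.58, partial=0.84; AND[min(a, b)] → w = 0.58
R4: small=0.58, clear=0.65; AND[min(a, b)] → w = 0.58
Rules with consequent 'mid': {R1, R4} → strengths 0.44, 0.58
Aggregate via t-conorm [max(a, b)]: 0.58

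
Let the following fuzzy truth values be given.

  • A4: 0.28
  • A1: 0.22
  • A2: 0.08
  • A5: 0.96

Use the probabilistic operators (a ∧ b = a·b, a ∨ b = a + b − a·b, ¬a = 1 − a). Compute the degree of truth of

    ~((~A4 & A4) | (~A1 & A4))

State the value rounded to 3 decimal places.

0.624

~A4 = 1 − 0.2800 = 0.7200
~A4 & A4 = a·b on (0.7200, 0.2800) = 0.2016
~A1 = 1 − 0.2200 = 0.7800
~A1 & A4 = a·b on (0.7800, 0.2800) = 0.2184
(~A4 & A4) | (~A1 & A4) = a + b − a·b on (0.2016, 0.2184) = 0.3760
~((~A4 & A4) | (~A1 & A4)) = 1 − 0.3760 = 0.6240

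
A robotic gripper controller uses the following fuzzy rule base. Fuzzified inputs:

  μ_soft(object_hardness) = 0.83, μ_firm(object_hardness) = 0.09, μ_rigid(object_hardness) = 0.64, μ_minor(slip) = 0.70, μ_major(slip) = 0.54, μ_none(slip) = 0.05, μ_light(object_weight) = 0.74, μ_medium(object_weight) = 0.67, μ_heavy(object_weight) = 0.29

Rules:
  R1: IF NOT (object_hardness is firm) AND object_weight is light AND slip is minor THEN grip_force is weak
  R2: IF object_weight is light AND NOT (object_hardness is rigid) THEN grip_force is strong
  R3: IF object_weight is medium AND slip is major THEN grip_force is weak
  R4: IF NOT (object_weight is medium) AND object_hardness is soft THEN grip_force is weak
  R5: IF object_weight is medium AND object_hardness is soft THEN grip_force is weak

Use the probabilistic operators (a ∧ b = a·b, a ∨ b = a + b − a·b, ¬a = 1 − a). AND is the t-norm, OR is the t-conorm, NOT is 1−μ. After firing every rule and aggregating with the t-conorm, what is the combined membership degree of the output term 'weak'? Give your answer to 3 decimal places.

R1: ¬firm=1−0.09=0.91, light=0.74, minor=0.70; AND[a·b] → w = 0.4714
R2: light=0.74, ¬rigid=1−0.64=0.36; AND[a·b] → w = 0.2664
R3: medium=0.67, major=0.54; AND[a·b] → w = 0.3618
R4: ¬medium=1−0.67=0.33, soft=0.83; AND[a·b] → w = 0.2739
R5: medium=0.67, soft=0.83; AND[a·b] → w = 0.5561
Rules with consequent 'weak': {R1, R3, R4, R5} → strengths 0.4714, 0.3618, 0.2739, 0.5561
Aggregate via t-conorm [a + b − a·b]: 0.8913

0.891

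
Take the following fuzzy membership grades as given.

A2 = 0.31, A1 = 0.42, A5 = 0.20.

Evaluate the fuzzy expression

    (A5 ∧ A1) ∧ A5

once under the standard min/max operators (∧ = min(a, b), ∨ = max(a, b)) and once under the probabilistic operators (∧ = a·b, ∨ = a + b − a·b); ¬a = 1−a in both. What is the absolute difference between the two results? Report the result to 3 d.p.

0.183

Under standard min/max:
  A5 ∧ A1 = min(a, b) on (0.20, 0.42) = 0.20
  (A5 ∧ A1) ∧ A5 = min(a, b) on (0.20, 0.20) = 0.20
  → value = 0.2000
Under probabilistic:
  A5 ∧ A1 = a·b on (0.2000, 0.4200) = 0.0840
  (A5 ∧ A1) ∧ A5 = a·b on (0.0840, 0.2000) = 0.0168
  → value = 0.0168
|0.2000 − 0.0168| = 0.183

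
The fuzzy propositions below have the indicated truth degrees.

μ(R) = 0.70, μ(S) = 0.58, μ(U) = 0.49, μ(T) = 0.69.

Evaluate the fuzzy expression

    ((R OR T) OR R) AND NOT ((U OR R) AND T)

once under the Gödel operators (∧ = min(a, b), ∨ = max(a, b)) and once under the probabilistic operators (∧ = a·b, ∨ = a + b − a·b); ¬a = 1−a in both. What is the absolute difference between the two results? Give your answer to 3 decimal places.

0.094

Under Gödel:
  R OR T = max(a, b) on (0.70, 0.69) = 0.70
  (R OR T) OR R = max(a, b) on (0.70, 0.70) = 0.70
  U OR R = max(a, b) on (0.49, 0.70) = 0.70
  (U OR R) AND T = min(a, b) on (0.70, 0.69) = 0.69
  NOT ((U OR R) AND T) = 1 − 0.69 = 0.31
  ((R OR T) OR R) AND NOT ((U OR R) AND T) = min(a, b) on (0.70, 0.31) = 0.31
  → value = 0.3100
Under probabilistic:
  R OR T = a + b − a·b on (0.7000, 0.6900) = 0.9070
  (R OR T) OR R = a + b − a·b on (0.9070, 0.7000) = 0.9721
  U OR R = a + b − a·b on (0.4900, 0.7000) = 0.8470
  (U OR R) AND T = a·b on (0.8470, 0.6900) = 0.5844
  NOT ((U OR R) AND T) = 1 − 0.5844 = 0.4156
  ((R OR T) OR R) AND NOT ((U OR R) AND T) = a·b on (0.9721, 0.4156) = 0.4040
  → value = 0.4040
|0.3100 − 0.4040| = 0.094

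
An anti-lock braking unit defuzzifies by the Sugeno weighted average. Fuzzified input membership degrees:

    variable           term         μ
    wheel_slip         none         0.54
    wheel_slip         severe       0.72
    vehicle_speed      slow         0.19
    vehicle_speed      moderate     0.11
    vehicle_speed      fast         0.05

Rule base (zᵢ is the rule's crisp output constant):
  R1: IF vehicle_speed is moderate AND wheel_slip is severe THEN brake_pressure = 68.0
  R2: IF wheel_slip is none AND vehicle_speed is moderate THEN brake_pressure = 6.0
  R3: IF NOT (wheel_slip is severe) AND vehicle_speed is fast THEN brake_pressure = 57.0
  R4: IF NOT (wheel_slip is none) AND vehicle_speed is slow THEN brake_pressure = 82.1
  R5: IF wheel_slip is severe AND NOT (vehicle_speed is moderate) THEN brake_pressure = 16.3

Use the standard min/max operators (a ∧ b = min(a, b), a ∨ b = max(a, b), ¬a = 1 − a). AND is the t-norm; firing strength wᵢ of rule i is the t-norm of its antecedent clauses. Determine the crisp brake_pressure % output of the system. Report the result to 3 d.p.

R1 (z=68.0): moderate=0.11, severe=0.72; AND[min(a, b)] → w = 0.11
R2 (z=6.0): none=0.54, moderate=0.11; AND[min(a, b)] → w = 0.11
R3 (z=57.0): ¬severe=1−0.72=0.28, fast=0.05; AND[min(a, b)] → w = 0.05
R4 (z=82.1): ¬none=1−0.54=0.46, slow=0.19; AND[min(a, b)] → w = 0.19
R5 (z=16.3): severe=0.72, ¬moderate=1−0.11=0.89; AND[min(a, b)] → w = 0.72
Weighted average = (0.11·68.0 + 0.11·6.0 + 0.05·57.0 + 0.19·82.1 + 0.72·16.3) / (0.11 + 0.11 + 0.05 + 0.19 + 0.72)
  = 38.3250 / 1.1800 = 32.479

32.479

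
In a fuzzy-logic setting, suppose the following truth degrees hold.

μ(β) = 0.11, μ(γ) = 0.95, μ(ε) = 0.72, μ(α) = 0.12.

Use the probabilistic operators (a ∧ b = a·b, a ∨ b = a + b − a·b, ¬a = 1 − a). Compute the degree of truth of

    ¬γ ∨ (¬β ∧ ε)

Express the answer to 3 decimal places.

¬γ = 1 − 0.9500 = 0.0500
¬β = 1 − 0.1100 = 0.8900
¬β ∧ ε = a·b on (0.8900, 0.7200) = 0.6408
¬γ ∨ (¬β ∧ ε) = a + b − a·b on (0.0500, 0.6408) = 0.6588

0.659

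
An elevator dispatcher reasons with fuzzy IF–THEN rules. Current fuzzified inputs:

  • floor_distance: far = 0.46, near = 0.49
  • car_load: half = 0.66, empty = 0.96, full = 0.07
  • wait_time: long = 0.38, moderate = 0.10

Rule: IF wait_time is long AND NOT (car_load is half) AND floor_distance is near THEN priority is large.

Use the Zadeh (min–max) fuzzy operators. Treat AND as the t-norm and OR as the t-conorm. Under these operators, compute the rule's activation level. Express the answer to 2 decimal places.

firing strength: long=0.38, ¬half=1−0.66=0.34, near=0.49; AND[min(a, b)] → w = 0.34

0.34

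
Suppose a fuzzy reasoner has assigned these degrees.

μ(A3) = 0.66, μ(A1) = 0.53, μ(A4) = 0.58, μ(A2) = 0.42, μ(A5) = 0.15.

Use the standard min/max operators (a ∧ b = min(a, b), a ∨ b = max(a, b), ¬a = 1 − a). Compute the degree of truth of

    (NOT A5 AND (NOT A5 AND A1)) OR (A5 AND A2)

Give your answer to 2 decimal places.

NOT A5 = 1 − 0.15 = 0.85
NOT A5 = 1 − 0.15 = 0.85
NOT A5 AND A1 = min(a, b) on (0.85, 0.53) = 0.53
NOT A5 AND (NOT A5 AND A1) = min(a, b) on (0.85, 0.53) = 0.53
A5 AND A2 = min(a, b) on (0.15, 0.42) = 0.15
(NOT A5 AND (NOT A5 AND A1)) OR (A5 AND A2) = max(a, b) on (0.53, 0.15) = 0.53

0.53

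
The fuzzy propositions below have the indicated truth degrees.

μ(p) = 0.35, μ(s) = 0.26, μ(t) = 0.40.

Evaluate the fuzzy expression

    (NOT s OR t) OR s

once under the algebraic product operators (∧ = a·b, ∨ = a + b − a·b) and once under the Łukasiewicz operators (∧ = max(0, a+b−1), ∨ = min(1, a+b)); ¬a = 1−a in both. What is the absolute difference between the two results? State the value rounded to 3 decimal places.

0.115

Under algebraic product:
  NOT s = 1 − 0.2600 = 0.7400
  NOT s OR t = a + b − a·b on (0.7400, 0.4000) = 0.8440
  (NOT s OR t) OR s = a + b − a·b on (0.8440, 0.2600) = 0.8846
  → value = 0.8846
Under Łukasiewicz:
  NOT s = 1 − 0.26 = 0.74
  NOT s OR t = min(1, a+b) on (0.74, 0.40) = 1.00
  (NOT s OR t) OR s = min(1, a+b) on (1.00, 0.26) = 1.00
  → value = 1.0000
|0.8846 − 1.0000| = 0.115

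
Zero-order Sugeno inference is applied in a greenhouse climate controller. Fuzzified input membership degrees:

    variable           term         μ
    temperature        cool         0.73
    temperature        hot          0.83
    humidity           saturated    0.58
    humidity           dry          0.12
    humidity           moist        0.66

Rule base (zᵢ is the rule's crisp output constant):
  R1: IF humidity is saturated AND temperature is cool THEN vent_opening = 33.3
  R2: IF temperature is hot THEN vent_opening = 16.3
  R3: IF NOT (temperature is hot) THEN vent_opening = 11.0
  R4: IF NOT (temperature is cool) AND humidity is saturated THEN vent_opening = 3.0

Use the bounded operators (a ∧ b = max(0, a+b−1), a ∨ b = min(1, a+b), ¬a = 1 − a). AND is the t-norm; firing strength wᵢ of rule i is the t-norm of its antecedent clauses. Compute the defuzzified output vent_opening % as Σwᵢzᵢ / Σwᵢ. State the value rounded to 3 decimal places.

19.635

R1 (z=33.3): saturated=0.58, cool=0.73; AND[max(0, a+b−1)] → w = 0.31
R2 (z=16.3): hot=0.83 → w = 0.83
R3 (z=11.0): ¬hot=1−0.83=0.17 → w = 0.17
R4 (z=3.0): ¬cool=1−0.73=0.27, saturated=0.58; AND[max(0, a+b−1)] → w = 0.00
Weighted average = (0.31·33.3 + 0.83·16.3 + 0.17·11.0 + 0.00·3.0) / (0.31 + 0.83 + 0.17 + 0.00)
  = 25.7220 / 1.3100 = 19.635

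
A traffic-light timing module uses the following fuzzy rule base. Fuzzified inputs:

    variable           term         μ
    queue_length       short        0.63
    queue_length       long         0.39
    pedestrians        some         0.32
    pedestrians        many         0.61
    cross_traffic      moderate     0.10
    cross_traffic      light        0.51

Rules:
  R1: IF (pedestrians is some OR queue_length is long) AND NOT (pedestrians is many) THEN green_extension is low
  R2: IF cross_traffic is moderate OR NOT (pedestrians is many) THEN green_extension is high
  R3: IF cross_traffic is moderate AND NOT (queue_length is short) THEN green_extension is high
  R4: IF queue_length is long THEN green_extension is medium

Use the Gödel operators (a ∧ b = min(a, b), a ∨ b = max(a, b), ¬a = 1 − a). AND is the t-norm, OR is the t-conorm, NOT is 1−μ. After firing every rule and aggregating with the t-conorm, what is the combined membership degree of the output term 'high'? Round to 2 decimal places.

R1: (some=0.32 OR long=0.39) = 0.39; AND[min(a, b)] with ¬many=1−0.61=0.39 → w = 0.39
R2: moderate=0.10, ¬many=1−0.61=0.39; OR[max(a, b)] → w = 0.39
R3: moderate=0.10, ¬short=1−0.63=0.37; AND[min(a, b)] → w = 0.10
R4: long=0.39 → w = 0.39
Rules with consequent 'high': {R2, R3} → strengths 0.39, 0.10
Aggregate via t-conorm [max(a, b)]: 0.39

0.39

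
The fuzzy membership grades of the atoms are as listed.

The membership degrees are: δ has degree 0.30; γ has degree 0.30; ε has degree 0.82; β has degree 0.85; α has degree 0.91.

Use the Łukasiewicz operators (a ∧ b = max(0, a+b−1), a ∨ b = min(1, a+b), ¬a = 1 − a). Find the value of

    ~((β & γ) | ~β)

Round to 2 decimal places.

β & γ = max(0, a+b−1) on (0.85, 0.30) = 0.15
~β = 1 − 0.85 = 0.15
(β & γ) | ~β = min(1, a+b) on (0.15, 0.15) = 0.30
~((β & γ) | ~β) = 1 − 0.30 = 0.70

0.70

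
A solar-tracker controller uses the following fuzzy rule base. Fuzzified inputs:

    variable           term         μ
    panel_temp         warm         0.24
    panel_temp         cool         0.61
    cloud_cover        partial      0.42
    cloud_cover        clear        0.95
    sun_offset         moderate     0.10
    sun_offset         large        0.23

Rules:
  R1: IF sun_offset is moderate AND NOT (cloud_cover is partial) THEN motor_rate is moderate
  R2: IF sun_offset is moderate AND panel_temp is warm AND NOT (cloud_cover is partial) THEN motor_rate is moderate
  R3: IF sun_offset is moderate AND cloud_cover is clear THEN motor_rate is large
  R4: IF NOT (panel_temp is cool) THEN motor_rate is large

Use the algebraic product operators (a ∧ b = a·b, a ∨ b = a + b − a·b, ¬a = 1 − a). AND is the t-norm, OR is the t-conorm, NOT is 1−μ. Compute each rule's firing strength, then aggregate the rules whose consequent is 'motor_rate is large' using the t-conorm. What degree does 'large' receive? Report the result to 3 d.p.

0.448

R1: moderate=0.10, ¬partial=1−0.42=0.58; AND[a·b] → w = 0.0580
R2: moderate=0.10, warm=0.24, ¬partial=1−0.42=0.58; AND[a·b] → w = 0.0139
R3: moderate=0.10, clear=0.95; AND[a·b] → w = 0.0950
R4: ¬cool=1−0.61=0.39 → w = 0.3900
Rules with consequent 'large': {R3, R4} → strengths 0.0950, 0.3900
Aggregate via t-conorm [a + b − a·b]: 0.4479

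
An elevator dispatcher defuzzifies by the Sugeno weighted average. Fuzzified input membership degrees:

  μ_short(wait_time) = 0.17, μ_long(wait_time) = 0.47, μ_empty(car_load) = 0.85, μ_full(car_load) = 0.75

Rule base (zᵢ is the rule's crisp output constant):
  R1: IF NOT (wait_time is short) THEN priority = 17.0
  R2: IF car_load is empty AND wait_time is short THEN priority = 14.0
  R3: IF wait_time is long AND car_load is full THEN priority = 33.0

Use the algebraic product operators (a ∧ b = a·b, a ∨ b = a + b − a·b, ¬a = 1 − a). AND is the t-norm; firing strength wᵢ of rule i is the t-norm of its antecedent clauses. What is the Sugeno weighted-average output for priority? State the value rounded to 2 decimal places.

20.92

R1 (z=17.0): ¬short=1−0.17=0.83 → w = 0.8300
R2 (z=14.0): empty=0.85, short=0.17; AND[a·b] → w = 0.1445
R3 (z=33.0): long=0.47, full=0.75; AND[a·b] → w = 0.3525
Weighted average = (0.8300·17.0 + 0.1445·14.0 + 0.3525·33.0) / (0.8300 + 0.1445 + 0.3525)
  = 27.7655 / 1.3270 = 20.92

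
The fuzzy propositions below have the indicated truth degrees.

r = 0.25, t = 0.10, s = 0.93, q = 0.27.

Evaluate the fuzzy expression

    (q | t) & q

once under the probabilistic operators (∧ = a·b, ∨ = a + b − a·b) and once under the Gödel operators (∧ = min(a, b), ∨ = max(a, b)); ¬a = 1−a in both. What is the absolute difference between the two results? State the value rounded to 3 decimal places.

0.177

Under probabilistic:
  q | t = a + b − a·b on (0.2700, 0.1000) = 0.3430
  (q | t) & q = a·b on (0.3430, 0.2700) = 0.0926
  → value = 0.0926
Under Gödel:
  q | t = max(a, b) on (0.27, 0.10) = 0.27
  (q | t) & q = min(a, b) on (0.27, 0.27) = 0.27
  → value = 0.2700
|0.0926 − 0.2700| = 0.177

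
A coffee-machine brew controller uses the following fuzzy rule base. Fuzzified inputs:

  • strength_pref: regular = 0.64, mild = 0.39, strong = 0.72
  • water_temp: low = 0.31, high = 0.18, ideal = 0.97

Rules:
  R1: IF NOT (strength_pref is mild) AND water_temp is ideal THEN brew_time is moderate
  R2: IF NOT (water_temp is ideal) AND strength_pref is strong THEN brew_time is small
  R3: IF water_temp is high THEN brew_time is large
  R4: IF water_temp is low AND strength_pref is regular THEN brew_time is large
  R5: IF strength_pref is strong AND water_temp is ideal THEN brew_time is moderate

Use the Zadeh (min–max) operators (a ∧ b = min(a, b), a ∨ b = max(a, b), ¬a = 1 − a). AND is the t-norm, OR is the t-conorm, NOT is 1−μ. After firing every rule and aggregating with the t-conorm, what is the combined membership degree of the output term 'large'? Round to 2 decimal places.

0.31

R1: ¬mild=1−0.39=0.61, ideal=0.97; AND[min(a, b)] → w = 0.61
R2: ¬ideal=1−0.97=0.03, strong=0.72; AND[min(a, b)] → w = 0.03
R3: high=0.18 → w = 0.18
R4: low=0.31, regular=0.64; AND[min(a, b)] → w = 0.31
R5: strong=0.72, ideal=0.97; AND[min(a, b)] → w = 0.72
Rules with consequent 'large': {R3, R4} → strengths 0.18, 0.31
Aggregate via t-conorm [max(a, b)]: 0.31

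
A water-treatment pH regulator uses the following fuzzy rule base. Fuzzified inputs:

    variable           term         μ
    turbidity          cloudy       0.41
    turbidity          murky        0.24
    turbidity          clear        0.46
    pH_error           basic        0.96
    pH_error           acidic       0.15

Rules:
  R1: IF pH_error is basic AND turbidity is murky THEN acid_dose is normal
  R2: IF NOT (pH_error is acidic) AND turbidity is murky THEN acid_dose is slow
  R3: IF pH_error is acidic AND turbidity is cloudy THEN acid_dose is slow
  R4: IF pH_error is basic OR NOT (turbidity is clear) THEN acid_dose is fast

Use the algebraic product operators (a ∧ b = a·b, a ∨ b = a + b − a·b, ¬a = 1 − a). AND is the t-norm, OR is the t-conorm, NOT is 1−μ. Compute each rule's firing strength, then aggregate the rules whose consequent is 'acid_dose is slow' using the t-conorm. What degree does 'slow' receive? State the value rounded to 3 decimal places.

R1: basic=0.96, murky=0.24; AND[a·b] → w = 0.2304
R2: ¬acidic=1−0.15=0.85, murky=0.24; AND[a·b] → w = 0.2040
R3: acidic=0.15, cloudy=0.41; AND[a·b] → w = 0.0615
R4: basic=0.96, ¬clear=1−0.46=0.54; OR[a + b − a·b] → w = 0.9816
Rules with consequent 'slow': {R2, R3} → strengths 0.2040, 0.0615
Aggregate via t-conorm [a + b − a·b]: 0.2530

0.253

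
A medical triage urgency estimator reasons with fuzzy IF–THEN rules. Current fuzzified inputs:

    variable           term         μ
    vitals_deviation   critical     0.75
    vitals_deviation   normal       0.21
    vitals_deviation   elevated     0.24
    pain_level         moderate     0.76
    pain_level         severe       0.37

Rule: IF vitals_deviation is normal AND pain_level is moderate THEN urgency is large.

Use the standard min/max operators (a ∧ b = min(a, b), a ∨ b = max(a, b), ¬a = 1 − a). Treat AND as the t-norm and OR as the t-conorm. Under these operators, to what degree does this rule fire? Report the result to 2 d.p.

0.21

firing strength: normal=0.21, moderate=0.76; AND[min(a, b)] → w = 0.21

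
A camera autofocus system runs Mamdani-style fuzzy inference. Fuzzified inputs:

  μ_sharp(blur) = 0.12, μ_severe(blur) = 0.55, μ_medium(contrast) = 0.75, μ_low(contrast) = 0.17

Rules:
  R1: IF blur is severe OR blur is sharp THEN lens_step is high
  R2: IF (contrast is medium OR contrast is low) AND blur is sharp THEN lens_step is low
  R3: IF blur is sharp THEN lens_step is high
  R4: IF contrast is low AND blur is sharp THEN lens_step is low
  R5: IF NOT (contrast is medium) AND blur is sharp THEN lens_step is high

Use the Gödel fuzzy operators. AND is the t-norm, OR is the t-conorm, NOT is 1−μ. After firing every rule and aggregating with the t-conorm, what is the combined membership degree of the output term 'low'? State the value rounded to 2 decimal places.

0.12

R1: severe=0.55, sharp=0.12; OR[max(a, b)] → w = 0.55
R2: (medium=0.75 OR low=0.17) = 0.75; AND[min(a, b)] with sharp=0.12 → w = 0.12
R3: sharp=0.12 → w = 0.12
R4: low=0.17, sharp=0.12; AND[min(a, b)] → w = 0.12
R5: ¬medium=1−0.75=0.25, sharp=0.12; AND[min(a, b)] → w = 0.12
Rules with consequent 'low': {R2, R4} → strengths 0.12, 0.12
Aggregate via t-conorm [max(a, b)]: 0.12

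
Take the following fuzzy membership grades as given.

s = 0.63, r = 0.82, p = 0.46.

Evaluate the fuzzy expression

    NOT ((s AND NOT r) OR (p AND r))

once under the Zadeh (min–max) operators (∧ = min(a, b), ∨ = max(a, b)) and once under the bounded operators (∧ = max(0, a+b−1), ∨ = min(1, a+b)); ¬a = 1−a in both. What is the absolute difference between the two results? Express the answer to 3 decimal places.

0.180

Under Zadeh (min–max):
  NOT r = 1 − 0.82 = 0.18
  s AND NOT r = min(a, b) on (0.63, 0.18) = 0.18
  p AND r = min(a, b) on (0.46, 0.82) = 0.46
  (s AND NOT r) OR (p AND r) = max(a, b) on (0.18, 0.46) = 0.46
  NOT ((s AND NOT r) OR (p AND r)) = 1 − 0.46 = 0.54
  → value = 0.5400
Under bounded:
  NOT r = 1 − 0.82 = 0.18
  s AND NOT r = max(0, a+b−1) on (0.63, 0.18) = 0.00
  p AND r = max(0, a+b−1) on (0.46, 0.82) = 0.28
  (s AND NOT r) OR (p AND r) = min(1, a+b) on (0.00, 0.28) = 0.28
  NOT ((s AND NOT r) OR (p AND r)) = 1 − 0.28 = 0.72
  → value = 0.7200
|0.5400 − 0.7200| = 0.180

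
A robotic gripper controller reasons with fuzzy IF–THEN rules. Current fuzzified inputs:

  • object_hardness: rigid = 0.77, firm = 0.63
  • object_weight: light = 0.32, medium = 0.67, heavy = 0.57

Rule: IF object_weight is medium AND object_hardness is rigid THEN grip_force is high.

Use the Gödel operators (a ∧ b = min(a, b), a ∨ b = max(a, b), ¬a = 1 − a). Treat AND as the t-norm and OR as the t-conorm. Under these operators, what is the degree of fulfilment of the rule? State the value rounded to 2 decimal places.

0.67

firing strength: medium=0.67, rigid=0.77; AND[min(a, b)] → w = 0.67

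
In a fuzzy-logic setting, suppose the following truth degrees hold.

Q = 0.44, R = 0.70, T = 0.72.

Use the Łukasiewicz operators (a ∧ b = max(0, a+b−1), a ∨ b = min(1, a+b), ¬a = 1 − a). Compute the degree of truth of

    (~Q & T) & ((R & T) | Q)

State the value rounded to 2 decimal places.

~Q = 1 − 0.44 = 0.56
~Q & T = max(0, a+b−1) on (0.56, 0.72) = 0.28
R & T = max(0, a+b−1) on (0.70, 0.72) = 0.42
(R & T) | Q = min(1, a+b) on (0.42, 0.44) = 0.86
(~Q & T) & ((R & T) | Q) = max(0, a+b−1) on (0.28, 0.86) = 0.14

0.14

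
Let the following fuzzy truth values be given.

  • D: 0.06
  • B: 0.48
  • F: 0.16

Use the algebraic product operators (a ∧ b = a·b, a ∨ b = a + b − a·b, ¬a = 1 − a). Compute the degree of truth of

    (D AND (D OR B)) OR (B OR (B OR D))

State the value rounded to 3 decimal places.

D OR B = a + b − a·b on (0.0600, 0.4800) = 0.5112
D AND (D OR B) = a·b on (0.0600, 0.5112) = 0.0307
B OR D = a + b − a·b on (0.4800, 0.0600) = 0.5112
B OR (B OR D) = a + b − a·b on (0.4800, 0.5112) = 0.7458
(D AND (D OR B)) OR (B OR (B OR D)) = a + b − a·b on (0.0307, 0.7458) = 0.7536

0.754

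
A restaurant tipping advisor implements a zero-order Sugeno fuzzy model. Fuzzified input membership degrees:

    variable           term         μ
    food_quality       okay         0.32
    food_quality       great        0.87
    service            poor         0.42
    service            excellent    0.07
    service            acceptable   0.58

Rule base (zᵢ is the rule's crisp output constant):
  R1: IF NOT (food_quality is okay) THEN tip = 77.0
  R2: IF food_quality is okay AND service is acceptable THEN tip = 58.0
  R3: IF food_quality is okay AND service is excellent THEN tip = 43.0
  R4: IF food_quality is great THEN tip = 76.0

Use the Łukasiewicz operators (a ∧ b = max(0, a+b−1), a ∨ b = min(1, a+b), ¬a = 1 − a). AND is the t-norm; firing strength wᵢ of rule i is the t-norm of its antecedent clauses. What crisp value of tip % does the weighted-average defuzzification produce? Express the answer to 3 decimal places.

76.439

R1 (z=77.0): ¬okay=1−0.32=0.68 → w = 0.68
R2 (z=58.0): okay=0.32, acceptable=0.58; AND[max(0, a+b−1)] → w = 0.00
R3 (z=43.0): okay=0.32, excellent=0.07; AND[max(0, a+b−1)] → w = 0.00
R4 (z=76.0): great=0.87 → w = 0.87
Weighted average = (0.68·77.0 + 0.00·58.0 + 0.00·43.0 + 0.87·76.0) / (0.68 + 0.00 + 0.00 + 0.87)
  = 118.4800 / 1.5500 = 76.439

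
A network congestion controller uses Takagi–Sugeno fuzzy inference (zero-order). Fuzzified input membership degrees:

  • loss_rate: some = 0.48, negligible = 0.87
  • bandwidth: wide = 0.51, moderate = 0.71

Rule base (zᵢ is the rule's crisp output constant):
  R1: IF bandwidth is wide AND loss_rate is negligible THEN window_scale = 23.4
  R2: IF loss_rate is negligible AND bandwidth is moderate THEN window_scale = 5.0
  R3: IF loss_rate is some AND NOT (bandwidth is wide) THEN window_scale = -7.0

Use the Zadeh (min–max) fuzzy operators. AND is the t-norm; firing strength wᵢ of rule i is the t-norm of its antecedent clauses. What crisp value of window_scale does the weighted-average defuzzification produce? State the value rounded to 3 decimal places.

7.132

R1 (z=23.4): wide=0.51, negligible=0.87; AND[min(a, b)] → w = 0.51
R2 (z=5.0): negligible=0.87, moderate=0.71; AND[min(a, b)] → w = 0.71
R3 (z=-7.0): some=0.48, ¬wide=1−0.51=0.49; AND[min(a, b)] → w = 0.48
Weighted average = (0.51·23.4 + 0.71·5.0 + 0.48·-7.0) / (0.51 + 0.71 + 0.48)
  = 12.1240 / 1.7000 = 7.132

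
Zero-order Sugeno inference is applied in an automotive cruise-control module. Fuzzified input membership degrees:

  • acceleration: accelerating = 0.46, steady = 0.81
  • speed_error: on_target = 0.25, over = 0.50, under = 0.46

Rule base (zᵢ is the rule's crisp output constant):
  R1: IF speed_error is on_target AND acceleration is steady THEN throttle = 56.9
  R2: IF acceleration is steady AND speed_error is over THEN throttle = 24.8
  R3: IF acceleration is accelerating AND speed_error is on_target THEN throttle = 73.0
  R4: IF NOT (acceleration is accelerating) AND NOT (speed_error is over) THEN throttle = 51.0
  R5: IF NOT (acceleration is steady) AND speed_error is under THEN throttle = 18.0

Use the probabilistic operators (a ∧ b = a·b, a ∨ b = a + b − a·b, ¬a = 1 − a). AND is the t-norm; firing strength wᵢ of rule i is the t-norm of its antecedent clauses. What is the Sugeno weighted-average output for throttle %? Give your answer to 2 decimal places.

R1 (z=56.9): on_target=0.25, steady=0.81; AND[a·b] → w = 0.2025
R2 (z=24.8): steady=0.81, over=0.50; AND[a·b] → w = 0.4050
R3 (z=73.0): accelerating=0.46, on_target=0.25; AND[a·b] → w = 0.1150
R4 (z=51.0): ¬accelerating=1−0.46=0.54, ¬over=1−0.50=0.50; AND[a·b] → w = 0.2700
R5 (z=18.0): ¬steady=1−0.81=0.19, under=0.46; AND[a·b] → w = 0.0874
Weighted average = (0.2025·56.9 + 0.4050·24.8 + 0.1150·73.0 + 0.2700·51.0 + 0.0874·18.0) / (0.2025 + 0.4050 + 0.1150 + 0.2700 + 0.0874)
  = 45.3045 / 1.0799 = 41.95

41.95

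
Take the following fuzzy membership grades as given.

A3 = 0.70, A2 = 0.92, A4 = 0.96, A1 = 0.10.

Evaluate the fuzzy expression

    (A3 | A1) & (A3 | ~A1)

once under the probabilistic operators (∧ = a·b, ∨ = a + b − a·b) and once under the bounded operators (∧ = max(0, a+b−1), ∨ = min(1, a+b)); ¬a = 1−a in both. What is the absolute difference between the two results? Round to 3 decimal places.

Under probabilistic:
  A3 | A1 = a + b − a·b on (0.7000, 0.1000) = 0.7300
  ~A1 = 1 − 0.1000 = 0.9000
  A3 | ~A1 = a + b − a·b on (0.7000, 0.9000) = 0.9700
  (A3 | A1) & (A3 | ~A1) = a·b on (0.7300, 0.9700) = 0.7081
  → value = 0.7081
Under bounded:
  A3 | A1 = min(1, a+b) on (0.70, 0.10) = 0.80
  ~A1 = 1 − 0.10 = 0.90
  A3 | ~A1 = min(1, a+b) on (0.70, 0.90) = 1.00
  (A3 | A1) & (A3 | ~A1) = max(0, a+b−1) on (0.80, 1.00) = 0.80
  → value = 0.8000
|0.7081 − 0.8000| = 0.092

0.092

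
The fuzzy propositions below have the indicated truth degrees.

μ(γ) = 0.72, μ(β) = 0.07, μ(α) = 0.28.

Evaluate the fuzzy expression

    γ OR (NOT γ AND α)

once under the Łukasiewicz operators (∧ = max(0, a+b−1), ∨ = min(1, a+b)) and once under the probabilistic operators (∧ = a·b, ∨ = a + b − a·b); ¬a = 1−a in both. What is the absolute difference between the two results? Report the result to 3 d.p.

Under Łukasiewicz:
  NOT γ = 1 − 0.72 = 0.28
  NOT γ AND α = max(0, a+b−1) on (0.28, 0.28) = 0.00
  γ OR (NOT γ AND α) = min(1, a+b) on (0.72, 0.00) = 0.72
  → value = 0.7200
Under probabilistic:
  NOT γ = 1 − 0.7200 = 0.2800
  NOT γ AND α = a·b on (0.2800, 0.2800) = 0.0784
  γ OR (NOT γ AND α) = a + b − a·b on (0.7200, 0.0784) = 0.7420
  → value = 0.7420
|0.7200 − 0.7420| = 0.022

0.022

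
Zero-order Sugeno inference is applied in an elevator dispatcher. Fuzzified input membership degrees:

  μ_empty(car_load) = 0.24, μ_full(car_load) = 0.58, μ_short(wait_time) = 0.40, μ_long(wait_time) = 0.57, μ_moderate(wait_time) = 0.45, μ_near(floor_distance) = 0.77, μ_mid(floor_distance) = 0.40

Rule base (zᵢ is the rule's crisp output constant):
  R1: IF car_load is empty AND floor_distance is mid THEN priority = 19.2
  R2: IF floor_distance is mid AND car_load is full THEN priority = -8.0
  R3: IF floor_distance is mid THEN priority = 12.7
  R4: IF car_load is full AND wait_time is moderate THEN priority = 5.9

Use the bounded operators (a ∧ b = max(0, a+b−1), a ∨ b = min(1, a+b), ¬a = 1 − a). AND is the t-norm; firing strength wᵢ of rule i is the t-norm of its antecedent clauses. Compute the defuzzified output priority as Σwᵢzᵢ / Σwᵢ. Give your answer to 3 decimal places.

12.226

R1 (z=19.2): empty=0.24, mid=0.40; AND[max(0, a+b−1)] → w = 0.00
R2 (z=-8.0): mid=0.40, full=0.58; AND[max(0, a+b−1)] → w = 0.00
R3 (z=12.7): mid=0.40 → w = 0.40
R4 (z=5.9): full=0.58, moderate=0.45; AND[max(0, a+b−1)] → w = 0.03
Weighted average = (0.00·19.2 + 0.00·-8.0 + 0.40·12.7 + 0.03·5.9) / (0.00 + 0.00 + 0.40 + 0.03)
  = 5.2570 / 0.4300 = 12.226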